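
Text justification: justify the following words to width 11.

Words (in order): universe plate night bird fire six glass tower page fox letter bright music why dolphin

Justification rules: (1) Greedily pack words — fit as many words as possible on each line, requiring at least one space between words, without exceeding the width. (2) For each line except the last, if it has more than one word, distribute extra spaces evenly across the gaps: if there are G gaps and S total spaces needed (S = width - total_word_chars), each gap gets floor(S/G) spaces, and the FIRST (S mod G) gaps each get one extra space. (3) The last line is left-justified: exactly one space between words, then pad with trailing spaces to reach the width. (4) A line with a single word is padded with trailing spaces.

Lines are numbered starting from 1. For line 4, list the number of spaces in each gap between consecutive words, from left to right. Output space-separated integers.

Line 1: ['universe'] (min_width=8, slack=3)
Line 2: ['plate', 'night'] (min_width=11, slack=0)
Line 3: ['bird', 'fire'] (min_width=9, slack=2)
Line 4: ['six', 'glass'] (min_width=9, slack=2)
Line 5: ['tower', 'page'] (min_width=10, slack=1)
Line 6: ['fox', 'letter'] (min_width=10, slack=1)
Line 7: ['bright'] (min_width=6, slack=5)
Line 8: ['music', 'why'] (min_width=9, slack=2)
Line 9: ['dolphin'] (min_width=7, slack=4)

Answer: 3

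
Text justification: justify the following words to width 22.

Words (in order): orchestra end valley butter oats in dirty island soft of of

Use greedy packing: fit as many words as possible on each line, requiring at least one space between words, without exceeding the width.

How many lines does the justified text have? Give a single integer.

Answer: 3

Derivation:
Line 1: ['orchestra', 'end', 'valley'] (min_width=20, slack=2)
Line 2: ['butter', 'oats', 'in', 'dirty'] (min_width=20, slack=2)
Line 3: ['island', 'soft', 'of', 'of'] (min_width=17, slack=5)
Total lines: 3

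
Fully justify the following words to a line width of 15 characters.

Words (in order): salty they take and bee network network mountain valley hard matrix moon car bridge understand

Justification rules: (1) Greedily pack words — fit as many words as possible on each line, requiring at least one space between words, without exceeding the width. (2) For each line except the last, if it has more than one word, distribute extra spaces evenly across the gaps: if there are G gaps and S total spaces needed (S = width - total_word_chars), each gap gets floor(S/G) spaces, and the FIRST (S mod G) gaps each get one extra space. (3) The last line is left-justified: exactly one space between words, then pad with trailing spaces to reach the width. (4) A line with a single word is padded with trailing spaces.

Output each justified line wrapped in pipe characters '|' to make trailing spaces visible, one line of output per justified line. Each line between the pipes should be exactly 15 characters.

Line 1: ['salty', 'they', 'take'] (min_width=15, slack=0)
Line 2: ['and', 'bee', 'network'] (min_width=15, slack=0)
Line 3: ['network'] (min_width=7, slack=8)
Line 4: ['mountain', 'valley'] (min_width=15, slack=0)
Line 5: ['hard', 'matrix'] (min_width=11, slack=4)
Line 6: ['moon', 'car', 'bridge'] (min_width=15, slack=0)
Line 7: ['understand'] (min_width=10, slack=5)

Answer: |salty they take|
|and bee network|
|network        |
|mountain valley|
|hard     matrix|
|moon car bridge|
|understand     |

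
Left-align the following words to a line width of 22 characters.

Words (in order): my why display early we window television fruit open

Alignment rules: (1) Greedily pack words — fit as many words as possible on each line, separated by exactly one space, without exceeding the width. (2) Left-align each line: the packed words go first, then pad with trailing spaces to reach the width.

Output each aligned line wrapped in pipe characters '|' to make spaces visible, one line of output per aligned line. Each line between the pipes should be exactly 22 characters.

Line 1: ['my', 'why', 'display', 'early'] (min_width=20, slack=2)
Line 2: ['we', 'window', 'television'] (min_width=20, slack=2)
Line 3: ['fruit', 'open'] (min_width=10, slack=12)

Answer: |my why display early  |
|we window television  |
|fruit open            |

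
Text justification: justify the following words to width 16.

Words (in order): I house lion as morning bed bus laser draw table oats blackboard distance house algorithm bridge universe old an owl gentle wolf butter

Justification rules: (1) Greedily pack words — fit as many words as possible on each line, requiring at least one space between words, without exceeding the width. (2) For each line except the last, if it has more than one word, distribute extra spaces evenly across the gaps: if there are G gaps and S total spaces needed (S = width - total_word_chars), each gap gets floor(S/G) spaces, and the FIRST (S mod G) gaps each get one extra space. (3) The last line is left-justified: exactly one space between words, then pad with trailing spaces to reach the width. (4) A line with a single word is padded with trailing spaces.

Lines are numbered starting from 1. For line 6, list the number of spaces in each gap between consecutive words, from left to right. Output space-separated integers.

Line 1: ['I', 'house', 'lion', 'as'] (min_width=15, slack=1)
Line 2: ['morning', 'bed', 'bus'] (min_width=15, slack=1)
Line 3: ['laser', 'draw', 'table'] (min_width=16, slack=0)
Line 4: ['oats', 'blackboard'] (min_width=15, slack=1)
Line 5: ['distance', 'house'] (min_width=14, slack=2)
Line 6: ['algorithm', 'bridge'] (min_width=16, slack=0)
Line 7: ['universe', 'old', 'an'] (min_width=15, slack=1)
Line 8: ['owl', 'gentle', 'wolf'] (min_width=15, slack=1)
Line 9: ['butter'] (min_width=6, slack=10)

Answer: 1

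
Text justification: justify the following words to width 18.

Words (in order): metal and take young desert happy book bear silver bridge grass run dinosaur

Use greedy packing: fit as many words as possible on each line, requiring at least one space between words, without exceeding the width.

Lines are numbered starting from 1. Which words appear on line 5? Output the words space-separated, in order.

Answer: dinosaur

Derivation:
Line 1: ['metal', 'and', 'take'] (min_width=14, slack=4)
Line 2: ['young', 'desert', 'happy'] (min_width=18, slack=0)
Line 3: ['book', 'bear', 'silver'] (min_width=16, slack=2)
Line 4: ['bridge', 'grass', 'run'] (min_width=16, slack=2)
Line 5: ['dinosaur'] (min_width=8, slack=10)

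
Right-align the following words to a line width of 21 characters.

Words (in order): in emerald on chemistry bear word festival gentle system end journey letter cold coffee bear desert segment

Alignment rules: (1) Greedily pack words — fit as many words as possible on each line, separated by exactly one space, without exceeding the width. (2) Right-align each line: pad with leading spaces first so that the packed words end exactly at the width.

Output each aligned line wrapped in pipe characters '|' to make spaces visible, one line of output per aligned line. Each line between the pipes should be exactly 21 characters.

Answer: |        in emerald on|
|  chemistry bear word|
|      festival gentle|
|   system end journey|
|   letter cold coffee|
|  bear desert segment|

Derivation:
Line 1: ['in', 'emerald', 'on'] (min_width=13, slack=8)
Line 2: ['chemistry', 'bear', 'word'] (min_width=19, slack=2)
Line 3: ['festival', 'gentle'] (min_width=15, slack=6)
Line 4: ['system', 'end', 'journey'] (min_width=18, slack=3)
Line 5: ['letter', 'cold', 'coffee'] (min_width=18, slack=3)
Line 6: ['bear', 'desert', 'segment'] (min_width=19, slack=2)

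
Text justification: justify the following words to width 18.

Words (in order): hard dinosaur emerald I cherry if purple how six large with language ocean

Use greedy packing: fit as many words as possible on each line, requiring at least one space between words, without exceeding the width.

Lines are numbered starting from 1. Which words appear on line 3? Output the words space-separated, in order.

Answer: if purple how six

Derivation:
Line 1: ['hard', 'dinosaur'] (min_width=13, slack=5)
Line 2: ['emerald', 'I', 'cherry'] (min_width=16, slack=2)
Line 3: ['if', 'purple', 'how', 'six'] (min_width=17, slack=1)
Line 4: ['large', 'with'] (min_width=10, slack=8)
Line 5: ['language', 'ocean'] (min_width=14, slack=4)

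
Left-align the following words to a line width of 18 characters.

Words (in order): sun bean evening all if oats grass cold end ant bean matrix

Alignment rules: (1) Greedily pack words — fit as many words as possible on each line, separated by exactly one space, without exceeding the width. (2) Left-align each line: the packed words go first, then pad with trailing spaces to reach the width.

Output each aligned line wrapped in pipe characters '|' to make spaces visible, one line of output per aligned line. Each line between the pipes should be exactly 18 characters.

Line 1: ['sun', 'bean', 'evening'] (min_width=16, slack=2)
Line 2: ['all', 'if', 'oats', 'grass'] (min_width=17, slack=1)
Line 3: ['cold', 'end', 'ant', 'bean'] (min_width=17, slack=1)
Line 4: ['matrix'] (min_width=6, slack=12)

Answer: |sun bean evening  |
|all if oats grass |
|cold end ant bean |
|matrix            |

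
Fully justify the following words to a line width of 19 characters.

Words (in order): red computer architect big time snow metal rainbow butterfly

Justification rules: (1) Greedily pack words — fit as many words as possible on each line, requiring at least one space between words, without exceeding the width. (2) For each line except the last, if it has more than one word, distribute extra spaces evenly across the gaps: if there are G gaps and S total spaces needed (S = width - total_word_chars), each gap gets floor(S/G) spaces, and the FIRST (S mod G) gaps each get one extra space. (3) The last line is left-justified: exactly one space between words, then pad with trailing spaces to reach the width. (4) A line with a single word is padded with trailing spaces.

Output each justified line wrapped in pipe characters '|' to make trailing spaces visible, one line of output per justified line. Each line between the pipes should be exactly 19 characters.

Answer: |red        computer|
|architect  big time|
|snow  metal rainbow|
|butterfly          |

Derivation:
Line 1: ['red', 'computer'] (min_width=12, slack=7)
Line 2: ['architect', 'big', 'time'] (min_width=18, slack=1)
Line 3: ['snow', 'metal', 'rainbow'] (min_width=18, slack=1)
Line 4: ['butterfly'] (min_width=9, slack=10)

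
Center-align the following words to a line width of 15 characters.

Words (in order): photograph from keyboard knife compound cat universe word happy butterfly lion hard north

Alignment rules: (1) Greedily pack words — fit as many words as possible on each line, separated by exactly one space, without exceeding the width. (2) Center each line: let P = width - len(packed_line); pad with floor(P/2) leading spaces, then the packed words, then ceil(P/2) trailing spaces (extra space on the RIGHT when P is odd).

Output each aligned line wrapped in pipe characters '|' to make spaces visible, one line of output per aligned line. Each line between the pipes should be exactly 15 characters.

Answer: |photograph from|
|keyboard knife |
| compound cat  |
| universe word |
|happy butterfly|
|lion hard north|

Derivation:
Line 1: ['photograph', 'from'] (min_width=15, slack=0)
Line 2: ['keyboard', 'knife'] (min_width=14, slack=1)
Line 3: ['compound', 'cat'] (min_width=12, slack=3)
Line 4: ['universe', 'word'] (min_width=13, slack=2)
Line 5: ['happy', 'butterfly'] (min_width=15, slack=0)
Line 6: ['lion', 'hard', 'north'] (min_width=15, slack=0)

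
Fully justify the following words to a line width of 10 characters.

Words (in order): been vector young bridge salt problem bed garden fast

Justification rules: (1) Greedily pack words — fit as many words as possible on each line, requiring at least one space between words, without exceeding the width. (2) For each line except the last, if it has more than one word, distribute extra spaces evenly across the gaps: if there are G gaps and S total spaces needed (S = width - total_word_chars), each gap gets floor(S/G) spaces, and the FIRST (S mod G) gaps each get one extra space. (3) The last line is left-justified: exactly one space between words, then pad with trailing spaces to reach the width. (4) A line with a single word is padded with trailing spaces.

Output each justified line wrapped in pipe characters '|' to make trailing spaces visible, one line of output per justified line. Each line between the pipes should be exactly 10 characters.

Answer: |been      |
|vector    |
|young     |
|bridge    |
|salt      |
|problem   |
|bed garden|
|fast      |

Derivation:
Line 1: ['been'] (min_width=4, slack=6)
Line 2: ['vector'] (min_width=6, slack=4)
Line 3: ['young'] (min_width=5, slack=5)
Line 4: ['bridge'] (min_width=6, slack=4)
Line 5: ['salt'] (min_width=4, slack=6)
Line 6: ['problem'] (min_width=7, slack=3)
Line 7: ['bed', 'garden'] (min_width=10, slack=0)
Line 8: ['fast'] (min_width=4, slack=6)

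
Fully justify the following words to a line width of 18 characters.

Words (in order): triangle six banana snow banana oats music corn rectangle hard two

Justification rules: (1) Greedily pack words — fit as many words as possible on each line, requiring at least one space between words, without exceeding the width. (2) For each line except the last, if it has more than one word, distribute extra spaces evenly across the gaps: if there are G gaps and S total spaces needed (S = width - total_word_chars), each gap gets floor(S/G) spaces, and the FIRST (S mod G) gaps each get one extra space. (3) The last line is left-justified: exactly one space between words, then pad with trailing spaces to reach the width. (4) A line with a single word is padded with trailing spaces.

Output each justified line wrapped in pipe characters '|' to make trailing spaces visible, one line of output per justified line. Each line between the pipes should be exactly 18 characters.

Line 1: ['triangle', 'six'] (min_width=12, slack=6)
Line 2: ['banana', 'snow', 'banana'] (min_width=18, slack=0)
Line 3: ['oats', 'music', 'corn'] (min_width=15, slack=3)
Line 4: ['rectangle', 'hard', 'two'] (min_width=18, slack=0)

Answer: |triangle       six|
|banana snow banana|
|oats   music  corn|
|rectangle hard two|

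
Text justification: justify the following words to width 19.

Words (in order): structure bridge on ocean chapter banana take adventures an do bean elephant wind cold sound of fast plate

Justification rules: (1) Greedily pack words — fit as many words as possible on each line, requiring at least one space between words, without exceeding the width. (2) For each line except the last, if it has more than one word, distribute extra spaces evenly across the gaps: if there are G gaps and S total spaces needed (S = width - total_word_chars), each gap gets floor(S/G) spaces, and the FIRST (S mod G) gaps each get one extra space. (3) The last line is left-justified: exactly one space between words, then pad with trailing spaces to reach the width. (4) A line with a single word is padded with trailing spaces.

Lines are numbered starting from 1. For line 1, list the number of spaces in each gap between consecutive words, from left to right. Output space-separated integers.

Line 1: ['structure', 'bridge', 'on'] (min_width=19, slack=0)
Line 2: ['ocean', 'chapter'] (min_width=13, slack=6)
Line 3: ['banana', 'take'] (min_width=11, slack=8)
Line 4: ['adventures', 'an', 'do'] (min_width=16, slack=3)
Line 5: ['bean', 'elephant', 'wind'] (min_width=18, slack=1)
Line 6: ['cold', 'sound', 'of', 'fast'] (min_width=18, slack=1)
Line 7: ['plate'] (min_width=5, slack=14)

Answer: 1 1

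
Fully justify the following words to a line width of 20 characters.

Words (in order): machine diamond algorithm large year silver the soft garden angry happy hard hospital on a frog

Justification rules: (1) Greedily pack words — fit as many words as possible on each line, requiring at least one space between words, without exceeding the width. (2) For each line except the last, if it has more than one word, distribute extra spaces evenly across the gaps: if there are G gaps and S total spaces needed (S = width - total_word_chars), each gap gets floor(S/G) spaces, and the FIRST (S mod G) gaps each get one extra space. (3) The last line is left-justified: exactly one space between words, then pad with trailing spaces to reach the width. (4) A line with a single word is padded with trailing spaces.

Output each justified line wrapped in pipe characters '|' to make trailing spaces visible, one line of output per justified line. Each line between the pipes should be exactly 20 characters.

Answer: |machine      diamond|
|algorithm large year|
|silver    the   soft|
|garden  angry  happy|
|hard  hospital  on a|
|frog                |

Derivation:
Line 1: ['machine', 'diamond'] (min_width=15, slack=5)
Line 2: ['algorithm', 'large', 'year'] (min_width=20, slack=0)
Line 3: ['silver', 'the', 'soft'] (min_width=15, slack=5)
Line 4: ['garden', 'angry', 'happy'] (min_width=18, slack=2)
Line 5: ['hard', 'hospital', 'on', 'a'] (min_width=18, slack=2)
Line 6: ['frog'] (min_width=4, slack=16)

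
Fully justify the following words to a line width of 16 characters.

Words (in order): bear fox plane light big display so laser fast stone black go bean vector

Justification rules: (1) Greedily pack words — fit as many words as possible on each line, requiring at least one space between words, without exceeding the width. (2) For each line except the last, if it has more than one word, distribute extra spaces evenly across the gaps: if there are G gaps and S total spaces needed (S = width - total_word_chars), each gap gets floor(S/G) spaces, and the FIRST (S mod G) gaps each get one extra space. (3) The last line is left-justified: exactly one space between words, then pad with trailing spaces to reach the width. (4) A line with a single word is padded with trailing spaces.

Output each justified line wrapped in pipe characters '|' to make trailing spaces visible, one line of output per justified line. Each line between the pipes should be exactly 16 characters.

Answer: |bear  fox  plane|
|light        big|
|display so laser|
|fast stone black|
|go bean vector  |

Derivation:
Line 1: ['bear', 'fox', 'plane'] (min_width=14, slack=2)
Line 2: ['light', 'big'] (min_width=9, slack=7)
Line 3: ['display', 'so', 'laser'] (min_width=16, slack=0)
Line 4: ['fast', 'stone', 'black'] (min_width=16, slack=0)
Line 5: ['go', 'bean', 'vector'] (min_width=14, slack=2)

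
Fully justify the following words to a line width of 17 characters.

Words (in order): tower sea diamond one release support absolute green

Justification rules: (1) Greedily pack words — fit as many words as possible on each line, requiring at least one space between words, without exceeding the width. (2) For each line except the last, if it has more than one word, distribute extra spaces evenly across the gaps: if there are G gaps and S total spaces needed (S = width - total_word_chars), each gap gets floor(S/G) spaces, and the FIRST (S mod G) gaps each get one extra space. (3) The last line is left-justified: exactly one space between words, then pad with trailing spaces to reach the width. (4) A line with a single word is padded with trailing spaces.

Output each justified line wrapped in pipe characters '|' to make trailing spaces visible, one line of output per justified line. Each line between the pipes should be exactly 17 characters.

Line 1: ['tower', 'sea', 'diamond'] (min_width=17, slack=0)
Line 2: ['one', 'release'] (min_width=11, slack=6)
Line 3: ['support', 'absolute'] (min_width=16, slack=1)
Line 4: ['green'] (min_width=5, slack=12)

Answer: |tower sea diamond|
|one       release|
|support  absolute|
|green            |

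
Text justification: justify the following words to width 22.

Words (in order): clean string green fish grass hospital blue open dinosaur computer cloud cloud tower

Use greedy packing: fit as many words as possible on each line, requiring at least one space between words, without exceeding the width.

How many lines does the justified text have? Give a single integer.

Line 1: ['clean', 'string', 'green'] (min_width=18, slack=4)
Line 2: ['fish', 'grass', 'hospital'] (min_width=19, slack=3)
Line 3: ['blue', 'open', 'dinosaur'] (min_width=18, slack=4)
Line 4: ['computer', 'cloud', 'cloud'] (min_width=20, slack=2)
Line 5: ['tower'] (min_width=5, slack=17)
Total lines: 5

Answer: 5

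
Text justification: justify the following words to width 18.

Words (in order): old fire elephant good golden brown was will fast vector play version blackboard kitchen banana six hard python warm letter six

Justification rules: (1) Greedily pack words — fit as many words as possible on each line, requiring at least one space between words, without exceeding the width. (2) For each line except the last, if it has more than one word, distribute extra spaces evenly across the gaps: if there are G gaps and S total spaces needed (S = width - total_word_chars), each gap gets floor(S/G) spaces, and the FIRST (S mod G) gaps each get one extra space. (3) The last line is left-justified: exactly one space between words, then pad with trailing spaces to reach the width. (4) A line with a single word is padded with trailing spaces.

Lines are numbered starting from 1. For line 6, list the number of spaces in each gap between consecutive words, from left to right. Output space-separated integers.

Answer: 1 1

Derivation:
Line 1: ['old', 'fire', 'elephant'] (min_width=17, slack=1)
Line 2: ['good', 'golden', 'brown'] (min_width=17, slack=1)
Line 3: ['was', 'will', 'fast'] (min_width=13, slack=5)
Line 4: ['vector', 'play'] (min_width=11, slack=7)
Line 5: ['version', 'blackboard'] (min_width=18, slack=0)
Line 6: ['kitchen', 'banana', 'six'] (min_width=18, slack=0)
Line 7: ['hard', 'python', 'warm'] (min_width=16, slack=2)
Line 8: ['letter', 'six'] (min_width=10, slack=8)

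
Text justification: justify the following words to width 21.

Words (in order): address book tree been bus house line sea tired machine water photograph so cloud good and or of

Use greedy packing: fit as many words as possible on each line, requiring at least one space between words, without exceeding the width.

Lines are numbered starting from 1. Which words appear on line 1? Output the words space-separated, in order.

Line 1: ['address', 'book', 'tree'] (min_width=17, slack=4)
Line 2: ['been', 'bus', 'house', 'line'] (min_width=19, slack=2)
Line 3: ['sea', 'tired', 'machine'] (min_width=17, slack=4)
Line 4: ['water', 'photograph', 'so'] (min_width=19, slack=2)
Line 5: ['cloud', 'good', 'and', 'or', 'of'] (min_width=20, slack=1)

Answer: address book tree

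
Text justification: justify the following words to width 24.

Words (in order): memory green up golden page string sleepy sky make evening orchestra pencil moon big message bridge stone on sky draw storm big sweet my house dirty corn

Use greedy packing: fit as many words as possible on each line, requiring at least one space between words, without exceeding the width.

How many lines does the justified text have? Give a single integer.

Line 1: ['memory', 'green', 'up', 'golden'] (min_width=22, slack=2)
Line 2: ['page', 'string', 'sleepy', 'sky'] (min_width=22, slack=2)
Line 3: ['make', 'evening', 'orchestra'] (min_width=22, slack=2)
Line 4: ['pencil', 'moon', 'big', 'message'] (min_width=23, slack=1)
Line 5: ['bridge', 'stone', 'on', 'sky', 'draw'] (min_width=24, slack=0)
Line 6: ['storm', 'big', 'sweet', 'my', 'house'] (min_width=24, slack=0)
Line 7: ['dirty', 'corn'] (min_width=10, slack=14)
Total lines: 7

Answer: 7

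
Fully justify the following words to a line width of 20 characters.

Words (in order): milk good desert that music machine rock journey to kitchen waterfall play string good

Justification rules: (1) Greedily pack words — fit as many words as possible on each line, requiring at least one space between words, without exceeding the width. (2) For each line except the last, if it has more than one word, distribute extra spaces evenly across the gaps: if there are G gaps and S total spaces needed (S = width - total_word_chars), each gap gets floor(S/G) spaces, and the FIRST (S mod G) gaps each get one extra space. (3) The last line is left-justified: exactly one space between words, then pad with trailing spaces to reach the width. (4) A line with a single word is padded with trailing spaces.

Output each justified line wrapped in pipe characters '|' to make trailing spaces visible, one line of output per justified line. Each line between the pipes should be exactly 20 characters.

Answer: |milk   good   desert|
|that  music  machine|
|rock    journey   to|
|kitchen    waterfall|
|play string good    |

Derivation:
Line 1: ['milk', 'good', 'desert'] (min_width=16, slack=4)
Line 2: ['that', 'music', 'machine'] (min_width=18, slack=2)
Line 3: ['rock', 'journey', 'to'] (min_width=15, slack=5)
Line 4: ['kitchen', 'waterfall'] (min_width=17, slack=3)
Line 5: ['play', 'string', 'good'] (min_width=16, slack=4)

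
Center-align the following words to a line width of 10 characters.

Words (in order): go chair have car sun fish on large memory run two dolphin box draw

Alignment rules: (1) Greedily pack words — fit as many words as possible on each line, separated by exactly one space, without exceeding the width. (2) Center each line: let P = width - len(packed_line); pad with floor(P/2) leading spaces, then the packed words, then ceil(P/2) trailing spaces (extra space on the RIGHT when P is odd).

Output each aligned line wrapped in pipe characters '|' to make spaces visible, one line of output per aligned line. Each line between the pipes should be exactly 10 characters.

Answer: | go chair |
| have car |
| sun fish |
| on large |
|memory run|
|   two    |
| dolphin  |
| box draw |

Derivation:
Line 1: ['go', 'chair'] (min_width=8, slack=2)
Line 2: ['have', 'car'] (min_width=8, slack=2)
Line 3: ['sun', 'fish'] (min_width=8, slack=2)
Line 4: ['on', 'large'] (min_width=8, slack=2)
Line 5: ['memory', 'run'] (min_width=10, slack=0)
Line 6: ['two'] (min_width=3, slack=7)
Line 7: ['dolphin'] (min_width=7, slack=3)
Line 8: ['box', 'draw'] (min_width=8, slack=2)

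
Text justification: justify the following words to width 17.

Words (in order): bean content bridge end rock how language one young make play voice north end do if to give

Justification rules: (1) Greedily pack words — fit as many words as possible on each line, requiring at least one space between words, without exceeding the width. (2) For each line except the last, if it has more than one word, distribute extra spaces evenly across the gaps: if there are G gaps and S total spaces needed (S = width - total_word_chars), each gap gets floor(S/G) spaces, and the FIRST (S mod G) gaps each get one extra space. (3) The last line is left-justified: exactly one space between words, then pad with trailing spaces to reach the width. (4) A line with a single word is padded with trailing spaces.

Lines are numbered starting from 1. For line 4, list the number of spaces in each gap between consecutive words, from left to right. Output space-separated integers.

Answer: 2 2

Derivation:
Line 1: ['bean', 'content'] (min_width=12, slack=5)
Line 2: ['bridge', 'end', 'rock'] (min_width=15, slack=2)
Line 3: ['how', 'language', 'one'] (min_width=16, slack=1)
Line 4: ['young', 'make', 'play'] (min_width=15, slack=2)
Line 5: ['voice', 'north', 'end'] (min_width=15, slack=2)
Line 6: ['do', 'if', 'to', 'give'] (min_width=13, slack=4)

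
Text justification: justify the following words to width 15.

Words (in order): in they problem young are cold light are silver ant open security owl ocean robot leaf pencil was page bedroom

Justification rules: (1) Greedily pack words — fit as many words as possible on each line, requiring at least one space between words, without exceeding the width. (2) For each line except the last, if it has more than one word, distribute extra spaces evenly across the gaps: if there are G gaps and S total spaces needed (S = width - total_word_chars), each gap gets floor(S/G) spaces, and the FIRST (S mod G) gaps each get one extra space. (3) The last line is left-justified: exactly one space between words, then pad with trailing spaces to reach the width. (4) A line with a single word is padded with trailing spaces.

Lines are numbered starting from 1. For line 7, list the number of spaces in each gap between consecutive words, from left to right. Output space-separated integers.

Line 1: ['in', 'they', 'problem'] (min_width=15, slack=0)
Line 2: ['young', 'are', 'cold'] (min_width=14, slack=1)
Line 3: ['light', 'are'] (min_width=9, slack=6)
Line 4: ['silver', 'ant', 'open'] (min_width=15, slack=0)
Line 5: ['security', 'owl'] (min_width=12, slack=3)
Line 6: ['ocean', 'robot'] (min_width=11, slack=4)
Line 7: ['leaf', 'pencil', 'was'] (min_width=15, slack=0)
Line 8: ['page', 'bedroom'] (min_width=12, slack=3)

Answer: 1 1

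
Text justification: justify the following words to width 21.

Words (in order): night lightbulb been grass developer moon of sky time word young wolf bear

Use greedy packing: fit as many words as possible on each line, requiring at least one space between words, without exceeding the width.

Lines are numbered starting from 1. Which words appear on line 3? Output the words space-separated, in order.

Answer: of sky time word

Derivation:
Line 1: ['night', 'lightbulb', 'been'] (min_width=20, slack=1)
Line 2: ['grass', 'developer', 'moon'] (min_width=20, slack=1)
Line 3: ['of', 'sky', 'time', 'word'] (min_width=16, slack=5)
Line 4: ['young', 'wolf', 'bear'] (min_width=15, slack=6)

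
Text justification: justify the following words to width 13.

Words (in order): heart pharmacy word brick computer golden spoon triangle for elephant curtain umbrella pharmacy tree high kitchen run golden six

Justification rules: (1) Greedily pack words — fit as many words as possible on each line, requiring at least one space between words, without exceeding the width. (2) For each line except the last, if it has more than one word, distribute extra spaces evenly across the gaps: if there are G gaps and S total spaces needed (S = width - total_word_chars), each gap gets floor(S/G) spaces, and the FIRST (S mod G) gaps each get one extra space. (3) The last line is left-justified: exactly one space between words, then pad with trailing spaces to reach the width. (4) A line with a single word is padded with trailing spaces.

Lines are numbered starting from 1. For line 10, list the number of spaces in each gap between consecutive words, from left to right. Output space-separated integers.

Line 1: ['heart'] (min_width=5, slack=8)
Line 2: ['pharmacy', 'word'] (min_width=13, slack=0)
Line 3: ['brick'] (min_width=5, slack=8)
Line 4: ['computer'] (min_width=8, slack=5)
Line 5: ['golden', 'spoon'] (min_width=12, slack=1)
Line 6: ['triangle', 'for'] (min_width=12, slack=1)
Line 7: ['elephant'] (min_width=8, slack=5)
Line 8: ['curtain'] (min_width=7, slack=6)
Line 9: ['umbrella'] (min_width=8, slack=5)
Line 10: ['pharmacy', 'tree'] (min_width=13, slack=0)
Line 11: ['high', 'kitchen'] (min_width=12, slack=1)
Line 12: ['run', 'golden'] (min_width=10, slack=3)
Line 13: ['six'] (min_width=3, slack=10)

Answer: 1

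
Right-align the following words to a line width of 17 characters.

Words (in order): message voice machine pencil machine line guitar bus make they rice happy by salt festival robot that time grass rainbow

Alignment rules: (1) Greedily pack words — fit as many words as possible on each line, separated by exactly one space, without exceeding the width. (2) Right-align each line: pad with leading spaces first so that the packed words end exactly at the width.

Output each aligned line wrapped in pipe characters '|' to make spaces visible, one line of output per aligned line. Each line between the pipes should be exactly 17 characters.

Answer: |    message voice|
|   machine pencil|
|     machine line|
|  guitar bus make|
|  they rice happy|
| by salt festival|
|  robot that time|
|    grass rainbow|

Derivation:
Line 1: ['message', 'voice'] (min_width=13, slack=4)
Line 2: ['machine', 'pencil'] (min_width=14, slack=3)
Line 3: ['machine', 'line'] (min_width=12, slack=5)
Line 4: ['guitar', 'bus', 'make'] (min_width=15, slack=2)
Line 5: ['they', 'rice', 'happy'] (min_width=15, slack=2)
Line 6: ['by', 'salt', 'festival'] (min_width=16, slack=1)
Line 7: ['robot', 'that', 'time'] (min_width=15, slack=2)
Line 8: ['grass', 'rainbow'] (min_width=13, slack=4)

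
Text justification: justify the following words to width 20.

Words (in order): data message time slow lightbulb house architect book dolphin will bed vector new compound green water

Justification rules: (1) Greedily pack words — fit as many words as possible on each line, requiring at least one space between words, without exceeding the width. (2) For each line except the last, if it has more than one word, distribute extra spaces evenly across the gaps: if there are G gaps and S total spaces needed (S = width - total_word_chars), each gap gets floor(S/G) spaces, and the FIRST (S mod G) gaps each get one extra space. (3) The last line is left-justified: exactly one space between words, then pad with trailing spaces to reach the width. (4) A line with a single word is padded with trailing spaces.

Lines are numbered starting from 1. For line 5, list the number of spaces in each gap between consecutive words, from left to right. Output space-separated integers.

Answer: 2 1

Derivation:
Line 1: ['data', 'message', 'time'] (min_width=17, slack=3)
Line 2: ['slow', 'lightbulb', 'house'] (min_width=20, slack=0)
Line 3: ['architect', 'book'] (min_width=14, slack=6)
Line 4: ['dolphin', 'will', 'bed'] (min_width=16, slack=4)
Line 5: ['vector', 'new', 'compound'] (min_width=19, slack=1)
Line 6: ['green', 'water'] (min_width=11, slack=9)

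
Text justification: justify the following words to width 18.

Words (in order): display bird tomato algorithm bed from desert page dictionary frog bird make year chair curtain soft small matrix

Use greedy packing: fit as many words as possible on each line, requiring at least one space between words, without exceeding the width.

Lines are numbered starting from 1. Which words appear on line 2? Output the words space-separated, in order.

Answer: tomato algorithm

Derivation:
Line 1: ['display', 'bird'] (min_width=12, slack=6)
Line 2: ['tomato', 'algorithm'] (min_width=16, slack=2)
Line 3: ['bed', 'from', 'desert'] (min_width=15, slack=3)
Line 4: ['page', 'dictionary'] (min_width=15, slack=3)
Line 5: ['frog', 'bird', 'make'] (min_width=14, slack=4)
Line 6: ['year', 'chair', 'curtain'] (min_width=18, slack=0)
Line 7: ['soft', 'small', 'matrix'] (min_width=17, slack=1)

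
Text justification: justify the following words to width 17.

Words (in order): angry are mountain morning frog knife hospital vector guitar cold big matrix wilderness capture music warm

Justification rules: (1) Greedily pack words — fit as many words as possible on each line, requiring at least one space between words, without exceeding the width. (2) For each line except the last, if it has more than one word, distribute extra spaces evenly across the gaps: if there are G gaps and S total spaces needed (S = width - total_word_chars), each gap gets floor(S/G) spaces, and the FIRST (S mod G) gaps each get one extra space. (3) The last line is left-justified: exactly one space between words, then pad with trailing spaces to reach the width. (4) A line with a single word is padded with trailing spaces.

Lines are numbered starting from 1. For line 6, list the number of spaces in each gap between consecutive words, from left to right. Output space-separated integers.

Line 1: ['angry', 'are'] (min_width=9, slack=8)
Line 2: ['mountain', 'morning'] (min_width=16, slack=1)
Line 3: ['frog', 'knife'] (min_width=10, slack=7)
Line 4: ['hospital', 'vector'] (min_width=15, slack=2)
Line 5: ['guitar', 'cold', 'big'] (min_width=15, slack=2)
Line 6: ['matrix', 'wilderness'] (min_width=17, slack=0)
Line 7: ['capture', 'music'] (min_width=13, slack=4)
Line 8: ['warm'] (min_width=4, slack=13)

Answer: 1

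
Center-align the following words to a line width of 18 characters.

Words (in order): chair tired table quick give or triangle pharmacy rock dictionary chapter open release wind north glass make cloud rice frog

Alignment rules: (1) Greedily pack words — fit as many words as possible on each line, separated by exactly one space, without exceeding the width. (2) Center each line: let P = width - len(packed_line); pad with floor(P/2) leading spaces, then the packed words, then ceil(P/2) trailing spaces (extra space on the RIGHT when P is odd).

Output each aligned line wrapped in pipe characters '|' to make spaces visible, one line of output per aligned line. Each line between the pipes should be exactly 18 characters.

Line 1: ['chair', 'tired', 'table'] (min_width=17, slack=1)
Line 2: ['quick', 'give', 'or'] (min_width=13, slack=5)
Line 3: ['triangle', 'pharmacy'] (min_width=17, slack=1)
Line 4: ['rock', 'dictionary'] (min_width=15, slack=3)
Line 5: ['chapter', 'open'] (min_width=12, slack=6)
Line 6: ['release', 'wind', 'north'] (min_width=18, slack=0)
Line 7: ['glass', 'make', 'cloud'] (min_width=16, slack=2)
Line 8: ['rice', 'frog'] (min_width=9, slack=9)

Answer: |chair tired table |
|  quick give or   |
|triangle pharmacy |
| rock dictionary  |
|   chapter open   |
|release wind north|
| glass make cloud |
|    rice frog     |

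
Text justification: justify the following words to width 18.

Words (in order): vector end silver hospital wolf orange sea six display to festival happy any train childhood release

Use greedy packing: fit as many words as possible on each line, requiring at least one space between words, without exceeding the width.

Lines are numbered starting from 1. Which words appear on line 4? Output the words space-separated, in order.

Answer: display to

Derivation:
Line 1: ['vector', 'end', 'silver'] (min_width=17, slack=1)
Line 2: ['hospital', 'wolf'] (min_width=13, slack=5)
Line 3: ['orange', 'sea', 'six'] (min_width=14, slack=4)
Line 4: ['display', 'to'] (min_width=10, slack=8)
Line 5: ['festival', 'happy', 'any'] (min_width=18, slack=0)
Line 6: ['train', 'childhood'] (min_width=15, slack=3)
Line 7: ['release'] (min_width=7, slack=11)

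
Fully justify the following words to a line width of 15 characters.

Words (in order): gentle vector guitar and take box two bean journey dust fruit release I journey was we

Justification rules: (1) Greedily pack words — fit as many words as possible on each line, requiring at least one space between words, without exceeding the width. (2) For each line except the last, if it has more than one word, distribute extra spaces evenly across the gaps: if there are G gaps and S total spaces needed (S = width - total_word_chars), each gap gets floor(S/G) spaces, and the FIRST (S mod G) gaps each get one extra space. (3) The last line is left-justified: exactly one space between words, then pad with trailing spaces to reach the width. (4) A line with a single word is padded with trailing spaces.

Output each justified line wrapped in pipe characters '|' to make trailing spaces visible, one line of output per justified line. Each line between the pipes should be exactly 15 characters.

Answer: |gentle   vector|
|guitar and take|
|box   two  bean|
|journey    dust|
|fruit release I|
|journey was we |

Derivation:
Line 1: ['gentle', 'vector'] (min_width=13, slack=2)
Line 2: ['guitar', 'and', 'take'] (min_width=15, slack=0)
Line 3: ['box', 'two', 'bean'] (min_width=12, slack=3)
Line 4: ['journey', 'dust'] (min_width=12, slack=3)
Line 5: ['fruit', 'release', 'I'] (min_width=15, slack=0)
Line 6: ['journey', 'was', 'we'] (min_width=14, slack=1)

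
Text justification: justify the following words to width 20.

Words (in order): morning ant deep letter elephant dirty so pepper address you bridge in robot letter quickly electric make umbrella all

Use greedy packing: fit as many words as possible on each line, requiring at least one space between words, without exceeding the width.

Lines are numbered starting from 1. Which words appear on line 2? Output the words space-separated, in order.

Answer: letter elephant

Derivation:
Line 1: ['morning', 'ant', 'deep'] (min_width=16, slack=4)
Line 2: ['letter', 'elephant'] (min_width=15, slack=5)
Line 3: ['dirty', 'so', 'pepper'] (min_width=15, slack=5)
Line 4: ['address', 'you', 'bridge'] (min_width=18, slack=2)
Line 5: ['in', 'robot', 'letter'] (min_width=15, slack=5)
Line 6: ['quickly', 'electric'] (min_width=16, slack=4)
Line 7: ['make', 'umbrella', 'all'] (min_width=17, slack=3)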